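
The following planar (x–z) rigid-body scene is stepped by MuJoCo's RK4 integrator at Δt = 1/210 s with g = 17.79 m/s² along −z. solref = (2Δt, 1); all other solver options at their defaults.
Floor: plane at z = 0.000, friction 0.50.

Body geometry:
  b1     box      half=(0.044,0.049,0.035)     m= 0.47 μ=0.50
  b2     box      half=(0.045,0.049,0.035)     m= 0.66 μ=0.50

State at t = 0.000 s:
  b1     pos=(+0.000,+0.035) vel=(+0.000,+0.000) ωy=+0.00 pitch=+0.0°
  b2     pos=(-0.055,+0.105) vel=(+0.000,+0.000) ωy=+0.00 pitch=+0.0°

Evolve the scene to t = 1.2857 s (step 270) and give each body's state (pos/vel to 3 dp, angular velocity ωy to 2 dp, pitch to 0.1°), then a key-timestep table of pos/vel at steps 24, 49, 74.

State at t = 1.2857 s:
  b1     pos=(+0.000,+0.035) vel=(+0.000,+0.000) ωy=+0.00 pitch=+0.0°
  b2     pos=(-0.099,+0.045) vel=(+0.000,+0.000) ωy=+0.00 pitch=-90.0°

Key-timestep trajectory:
   step    t(s)  b1.x    b1.z    b1.vx   b1.vz   b2.x    b2.z    b2.vx   b2.vz 
     24  0.1143   +0.000  +0.035  +0.000  +0.000   -0.075  +0.090  -0.333  -0.446
     49  0.2333   +0.000  +0.035  +0.000  +0.000   -0.114  +0.053  -0.109  +0.049
     74  0.3524   +0.000  +0.035  +0.000  +0.000   -0.097  +0.045  +0.107  +0.083


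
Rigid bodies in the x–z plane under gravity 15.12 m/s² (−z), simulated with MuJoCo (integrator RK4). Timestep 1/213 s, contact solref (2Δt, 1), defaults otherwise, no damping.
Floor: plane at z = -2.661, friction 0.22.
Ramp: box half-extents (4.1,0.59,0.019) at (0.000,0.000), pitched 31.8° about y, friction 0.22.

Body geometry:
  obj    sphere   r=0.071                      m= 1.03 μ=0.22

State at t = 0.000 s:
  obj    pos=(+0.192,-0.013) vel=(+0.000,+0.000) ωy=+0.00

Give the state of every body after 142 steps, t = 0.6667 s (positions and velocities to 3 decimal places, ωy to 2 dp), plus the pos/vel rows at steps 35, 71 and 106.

State at t = 0.6667 s:
  obj    pos=(+1.267,-0.680) vel=(+3.225,-2.000) ωy=+53.42

Key-timestep trajectory:
   step    t(s)  obj.x    obj.z    obj.vx   obj.vz 
     35  0.1643   +0.257  -0.054  +0.795  -0.493
     71  0.3333   +0.461  -0.180  +1.613  -1.000
    106  0.4977   +0.791  -0.385  +2.408  -1.493


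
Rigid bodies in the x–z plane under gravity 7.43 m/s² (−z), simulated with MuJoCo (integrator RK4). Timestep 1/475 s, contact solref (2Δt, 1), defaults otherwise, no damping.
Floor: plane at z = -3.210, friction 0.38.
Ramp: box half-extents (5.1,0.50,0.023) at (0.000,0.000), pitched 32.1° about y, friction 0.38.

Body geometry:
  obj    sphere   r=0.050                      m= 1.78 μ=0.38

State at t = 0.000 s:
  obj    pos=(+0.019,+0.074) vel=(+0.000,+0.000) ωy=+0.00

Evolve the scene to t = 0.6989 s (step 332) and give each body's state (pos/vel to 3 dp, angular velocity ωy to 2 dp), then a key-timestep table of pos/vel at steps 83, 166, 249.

State at t = 0.6989 s:
  obj    pos=(+0.603,-0.292) vel=(+1.670,-1.048) ωy=+39.42

Key-timestep trajectory:
   step    t(s)  obj.x    obj.z    obj.vx   obj.vz 
     83  0.1747   +0.056  +0.051  +0.418  -0.262
    166  0.3495   +0.165  -0.017  +0.835  -0.524
    249  0.5242   +0.347  -0.132  +1.252  -0.786


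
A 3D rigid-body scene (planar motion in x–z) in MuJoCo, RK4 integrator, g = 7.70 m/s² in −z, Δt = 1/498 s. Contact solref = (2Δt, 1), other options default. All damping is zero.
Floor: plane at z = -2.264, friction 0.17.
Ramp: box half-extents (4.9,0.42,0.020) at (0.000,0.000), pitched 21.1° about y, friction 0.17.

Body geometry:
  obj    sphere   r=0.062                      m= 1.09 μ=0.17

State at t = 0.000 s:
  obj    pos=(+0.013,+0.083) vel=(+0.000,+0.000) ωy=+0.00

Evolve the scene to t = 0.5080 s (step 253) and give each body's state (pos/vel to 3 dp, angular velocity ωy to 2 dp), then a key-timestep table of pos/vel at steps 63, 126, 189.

State at t = 0.5080 s:
  obj    pos=(+0.251,-0.009) vel=(+0.939,-0.362) ωy=+16.22

Key-timestep trajectory:
   step    t(s)  obj.x    obj.z    obj.vx   obj.vz 
     63  0.1265   +0.028  +0.077  +0.234  -0.090
    126  0.2530   +0.072  +0.060  +0.467  -0.180
    189  0.3795   +0.146  +0.032  +0.701  -0.271


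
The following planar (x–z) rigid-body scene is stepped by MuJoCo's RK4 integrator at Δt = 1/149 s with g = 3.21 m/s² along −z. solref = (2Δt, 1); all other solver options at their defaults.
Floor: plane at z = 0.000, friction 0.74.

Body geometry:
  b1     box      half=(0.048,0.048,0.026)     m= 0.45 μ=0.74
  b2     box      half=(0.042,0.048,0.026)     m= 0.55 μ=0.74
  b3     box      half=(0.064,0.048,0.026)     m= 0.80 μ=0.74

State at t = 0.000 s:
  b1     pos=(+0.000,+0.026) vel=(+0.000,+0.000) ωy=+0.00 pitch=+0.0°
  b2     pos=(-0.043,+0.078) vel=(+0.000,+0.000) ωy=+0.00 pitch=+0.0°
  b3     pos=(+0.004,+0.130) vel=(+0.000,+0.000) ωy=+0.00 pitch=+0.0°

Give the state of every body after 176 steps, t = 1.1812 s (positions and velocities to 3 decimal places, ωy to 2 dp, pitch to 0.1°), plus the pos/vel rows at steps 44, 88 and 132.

State at t = 1.1812 s:
  b1     pos=(+0.000,+0.026) vel=(+0.000,+0.000) ωy=+0.00 pitch=+0.0°
  b2     pos=(-0.043,+0.078) vel=(+0.000,+0.000) ωy=+0.01 pitch=+0.0°
  b3     pos=(+0.022,+0.117) vel=(+0.004,+0.001) ωy=+0.05 pitch=+47.7°

Key-timestep trajectory:
   step    t(s)  b1.x    b1.z    b1.vx   b1.vz   b2.x    b2.z    b2.vx   b2.vz   b3.x    b3.z    b3.vx   b3.vz 
     44  0.2953   +0.000  +0.026  +0.000  +0.000   -0.043  +0.078  +0.000  +0.000   +0.014  +0.126  +0.074  -0.048
     88  0.5906   +0.000  +0.026  +0.000  +0.000   -0.043  +0.078  +0.000  +0.000   +0.035  +0.120  +0.027  +0.004
    132  0.8859   +0.000  +0.026  +0.000  +0.000   -0.043  +0.078  +0.000  +0.000   +0.029  +0.119  -0.072  -0.016


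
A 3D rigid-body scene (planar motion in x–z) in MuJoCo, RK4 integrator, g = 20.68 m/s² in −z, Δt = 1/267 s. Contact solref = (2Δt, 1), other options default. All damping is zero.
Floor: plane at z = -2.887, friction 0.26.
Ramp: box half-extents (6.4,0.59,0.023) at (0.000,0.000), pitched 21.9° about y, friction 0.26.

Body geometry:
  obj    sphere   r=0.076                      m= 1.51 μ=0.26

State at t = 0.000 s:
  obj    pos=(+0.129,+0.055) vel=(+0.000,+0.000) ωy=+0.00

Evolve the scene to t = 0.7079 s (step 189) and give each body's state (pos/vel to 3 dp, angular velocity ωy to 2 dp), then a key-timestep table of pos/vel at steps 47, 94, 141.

State at t = 0.7079 s:
  obj    pos=(+1.410,-0.460) vel=(+3.619,-1.455) ωy=+51.31

Key-timestep trajectory:
   step    t(s)  obj.x    obj.z    obj.vx   obj.vz 
     47  0.1760   +0.208  +0.023  +0.900  -0.362
     94  0.3521   +0.446  -0.073  +1.800  -0.724
    141  0.5281   +0.842  -0.232  +2.700  -1.085


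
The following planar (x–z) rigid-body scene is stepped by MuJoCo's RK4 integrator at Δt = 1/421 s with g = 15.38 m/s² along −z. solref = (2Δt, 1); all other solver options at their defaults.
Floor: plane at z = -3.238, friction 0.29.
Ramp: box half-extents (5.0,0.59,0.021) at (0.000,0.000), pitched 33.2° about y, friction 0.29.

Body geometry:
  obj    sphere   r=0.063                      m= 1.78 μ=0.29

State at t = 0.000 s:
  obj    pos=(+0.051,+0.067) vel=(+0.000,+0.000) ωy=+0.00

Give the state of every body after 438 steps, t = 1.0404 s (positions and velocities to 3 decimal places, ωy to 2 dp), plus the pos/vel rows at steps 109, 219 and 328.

State at t = 1.0404 s:
  obj    pos=(+2.775,-1.716) vel=(+5.237,-3.427) ωy=+99.33

Key-timestep trajectory:
   step    t(s)  obj.x    obj.z    obj.vx   obj.vz 
    109  0.2589   +0.220  -0.043  +1.303  -0.853
    219  0.5202   +0.732  -0.379  +2.619  -1.714
    328  0.7791   +1.579  -0.933  +3.922  -2.566


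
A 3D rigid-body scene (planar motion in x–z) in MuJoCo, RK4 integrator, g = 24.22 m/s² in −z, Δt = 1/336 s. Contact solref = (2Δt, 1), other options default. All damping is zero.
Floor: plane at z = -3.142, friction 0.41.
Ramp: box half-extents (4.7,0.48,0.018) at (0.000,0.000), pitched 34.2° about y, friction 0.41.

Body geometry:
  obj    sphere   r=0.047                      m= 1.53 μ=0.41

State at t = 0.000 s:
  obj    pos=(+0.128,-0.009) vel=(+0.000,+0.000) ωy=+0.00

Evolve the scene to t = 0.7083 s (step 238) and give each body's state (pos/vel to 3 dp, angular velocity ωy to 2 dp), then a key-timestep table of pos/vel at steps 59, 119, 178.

State at t = 0.7083 s:
  obj    pos=(+2.146,-1.380) vel=(+5.697,-3.871) ωy=+146.53

Key-timestep trajectory:
   step    t(s)  obj.x    obj.z    obj.vx   obj.vz 
     59  0.1756   +0.252  -0.093  +1.412  -0.960
    119  0.3542   +0.633  -0.351  +2.848  -1.936
    178  0.5298   +1.257  -0.776  +4.261  -2.896


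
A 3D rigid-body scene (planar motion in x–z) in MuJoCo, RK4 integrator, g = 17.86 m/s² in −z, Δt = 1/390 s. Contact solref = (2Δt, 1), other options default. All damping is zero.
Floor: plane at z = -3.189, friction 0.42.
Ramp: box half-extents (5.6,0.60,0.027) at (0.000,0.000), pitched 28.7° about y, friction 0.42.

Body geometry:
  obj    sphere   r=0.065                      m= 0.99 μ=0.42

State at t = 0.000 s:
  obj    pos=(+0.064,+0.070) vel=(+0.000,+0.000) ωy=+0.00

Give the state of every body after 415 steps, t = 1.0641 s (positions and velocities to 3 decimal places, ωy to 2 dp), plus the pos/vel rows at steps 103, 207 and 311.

State at t = 1.0641 s:
  obj    pos=(+3.106,-1.596) vel=(+5.718,-3.131) ωy=+100.28

Key-timestep trajectory:
   step    t(s)  obj.x    obj.z    obj.vx   obj.vz 
    103  0.2641   +0.251  -0.033  +1.419  -0.777
    207  0.5308   +0.821  -0.345  +2.852  -1.562
    311  0.7974   +1.773  -0.866  +4.285  -2.346


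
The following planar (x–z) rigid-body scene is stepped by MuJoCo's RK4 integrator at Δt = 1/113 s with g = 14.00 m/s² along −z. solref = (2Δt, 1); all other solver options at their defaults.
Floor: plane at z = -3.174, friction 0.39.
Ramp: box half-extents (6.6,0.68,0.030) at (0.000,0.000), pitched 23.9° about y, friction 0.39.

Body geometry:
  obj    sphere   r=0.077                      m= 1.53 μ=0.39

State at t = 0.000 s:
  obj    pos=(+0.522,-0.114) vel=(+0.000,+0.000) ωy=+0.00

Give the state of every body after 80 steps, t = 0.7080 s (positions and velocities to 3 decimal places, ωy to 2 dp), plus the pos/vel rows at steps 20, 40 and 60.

State at t = 0.7080 s:
  obj    pos=(+1.450,-0.526) vel=(+2.622,-1.162) ωy=+37.23

Key-timestep trajectory:
   step    t(s)  obj.x    obj.z    obj.vx   obj.vz 
     20  0.1770   +0.580  -0.140  +0.656  -0.290
     40  0.3540   +0.754  -0.217  +1.311  -0.581
     60  0.5310   +1.044  -0.346  +1.967  -0.872


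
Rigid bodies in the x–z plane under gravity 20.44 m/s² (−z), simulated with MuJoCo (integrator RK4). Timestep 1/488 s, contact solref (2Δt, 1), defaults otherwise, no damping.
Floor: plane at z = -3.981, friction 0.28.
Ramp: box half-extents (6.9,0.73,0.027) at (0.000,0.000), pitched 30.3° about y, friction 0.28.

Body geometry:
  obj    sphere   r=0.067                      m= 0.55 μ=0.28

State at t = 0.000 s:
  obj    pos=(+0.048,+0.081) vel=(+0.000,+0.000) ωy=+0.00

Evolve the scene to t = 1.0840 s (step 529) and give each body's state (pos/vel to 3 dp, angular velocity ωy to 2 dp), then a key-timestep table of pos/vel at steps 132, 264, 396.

State at t = 1.0840 s:
  obj    pos=(+3.785,-2.103) vel=(+6.894,-4.029) ωy=+119.17

Key-timestep trajectory:
   step    t(s)  obj.x    obj.z    obj.vx   obj.vz 
    132  0.2705   +0.281  -0.055  +1.720  -1.005
    264  0.5410   +0.979  -0.463  +3.441  -2.011
    396  0.8115   +2.142  -1.143  +5.161  -3.016


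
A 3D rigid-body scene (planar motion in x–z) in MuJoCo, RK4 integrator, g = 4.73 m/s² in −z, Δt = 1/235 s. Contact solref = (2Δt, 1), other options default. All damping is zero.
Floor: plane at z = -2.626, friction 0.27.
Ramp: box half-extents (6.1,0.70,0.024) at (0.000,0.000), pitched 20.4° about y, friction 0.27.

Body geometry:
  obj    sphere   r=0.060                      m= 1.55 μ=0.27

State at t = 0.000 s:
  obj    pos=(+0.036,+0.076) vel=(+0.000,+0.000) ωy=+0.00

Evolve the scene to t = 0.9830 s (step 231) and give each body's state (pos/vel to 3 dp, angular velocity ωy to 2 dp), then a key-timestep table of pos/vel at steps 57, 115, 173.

State at t = 0.9830 s:
  obj    pos=(+0.569,-0.122) vel=(+1.085,-0.404) ωy=+19.29

Key-timestep trajectory:
   step    t(s)  obj.x    obj.z    obj.vx   obj.vz 
     57  0.2426   +0.069  +0.064  +0.268  -0.100
    115  0.4894   +0.168  +0.027  +0.540  -0.201
    173  0.7362   +0.335  -0.035  +0.813  -0.302


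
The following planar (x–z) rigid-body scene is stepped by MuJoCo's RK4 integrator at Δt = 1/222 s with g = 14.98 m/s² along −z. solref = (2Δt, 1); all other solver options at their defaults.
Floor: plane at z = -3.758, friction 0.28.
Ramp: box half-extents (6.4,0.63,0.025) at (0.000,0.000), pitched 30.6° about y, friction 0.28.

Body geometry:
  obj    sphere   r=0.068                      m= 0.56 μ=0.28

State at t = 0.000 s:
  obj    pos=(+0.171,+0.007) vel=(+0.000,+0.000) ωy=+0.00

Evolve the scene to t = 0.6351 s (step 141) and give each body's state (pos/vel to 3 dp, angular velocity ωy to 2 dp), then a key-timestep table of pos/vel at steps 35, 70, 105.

State at t = 0.6351 s:
  obj    pos=(+1.117,-0.552) vel=(+2.978,-1.761) ωy=+50.86

Key-timestep trajectory:
   step    t(s)  obj.x    obj.z    obj.vx   obj.vz 
     35  0.1577   +0.229  -0.028  +0.739  -0.437
     70  0.3153   +0.404  -0.131  +1.479  -0.874
    105  0.4730   +0.696  -0.303  +2.218  -1.312


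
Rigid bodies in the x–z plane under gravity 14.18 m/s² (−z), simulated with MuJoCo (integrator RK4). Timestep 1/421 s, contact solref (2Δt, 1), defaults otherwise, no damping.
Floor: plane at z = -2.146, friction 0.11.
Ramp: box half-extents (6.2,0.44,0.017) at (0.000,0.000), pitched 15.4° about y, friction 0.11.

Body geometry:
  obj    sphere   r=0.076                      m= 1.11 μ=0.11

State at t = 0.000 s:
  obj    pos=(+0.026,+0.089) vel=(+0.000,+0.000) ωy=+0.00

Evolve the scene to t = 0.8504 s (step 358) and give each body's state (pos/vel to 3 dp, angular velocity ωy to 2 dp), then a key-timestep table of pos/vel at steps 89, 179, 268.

State at t = 0.8504 s:
  obj    pos=(+0.964,-0.169) vel=(+2.205,-0.607) ωy=+30.09

Key-timestep trajectory:
   step    t(s)  obj.x    obj.z    obj.vx   obj.vz 
     89  0.2114   +0.084  +0.073  +0.548  -0.151
    179  0.4252   +0.261  +0.025  +1.103  -0.304
    268  0.6366   +0.552  -0.055  +1.651  -0.455


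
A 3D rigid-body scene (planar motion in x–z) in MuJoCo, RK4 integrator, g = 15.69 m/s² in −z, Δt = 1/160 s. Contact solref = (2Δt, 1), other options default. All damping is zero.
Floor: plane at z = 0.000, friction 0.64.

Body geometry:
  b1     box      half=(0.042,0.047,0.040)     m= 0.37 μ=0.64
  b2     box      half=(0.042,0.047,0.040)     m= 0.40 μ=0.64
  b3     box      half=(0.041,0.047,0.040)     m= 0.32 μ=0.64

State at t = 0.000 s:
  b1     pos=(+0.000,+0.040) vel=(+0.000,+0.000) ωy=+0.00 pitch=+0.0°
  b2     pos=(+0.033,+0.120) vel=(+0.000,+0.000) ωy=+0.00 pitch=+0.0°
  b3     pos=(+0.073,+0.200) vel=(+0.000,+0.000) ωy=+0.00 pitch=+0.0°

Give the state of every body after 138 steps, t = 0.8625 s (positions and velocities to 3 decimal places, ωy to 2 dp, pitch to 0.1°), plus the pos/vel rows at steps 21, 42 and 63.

State at t = 0.8625 s:
  b1     pos=(+0.000,+0.040) vel=(+0.000,+0.000) ωy=+0.00 pitch=+0.0°
  b2     pos=(+0.090,+0.042) vel=(+0.000,+0.000) ωy=+0.00 pitch=+90.0°
  b3     pos=(+0.207,+0.041) vel=(+0.000,+0.000) ωy=+0.00 pitch=+90.0°

Key-timestep trajectory:
   step    t(s)  b1.x    b1.z    b1.vx   b1.vz   b2.x    b2.z    b2.vx   b2.vz   b3.x    b3.z    b3.vx   b3.vz 
     21  0.1313   +0.000  +0.040  -0.001  +0.000   +0.040  +0.121  +0.121  +0.008   +0.093  +0.193  +0.342  -0.147
     42  0.2625   +0.000  +0.040  +0.000  +0.000   +0.074  +0.105  +0.387  -0.547   +0.168  +0.109  +0.681  -1.467
     63  0.3938   +0.000  +0.040  +0.000  +0.000   +0.090  +0.042  -0.003  +0.016   +0.215  +0.047  -0.107  -0.068


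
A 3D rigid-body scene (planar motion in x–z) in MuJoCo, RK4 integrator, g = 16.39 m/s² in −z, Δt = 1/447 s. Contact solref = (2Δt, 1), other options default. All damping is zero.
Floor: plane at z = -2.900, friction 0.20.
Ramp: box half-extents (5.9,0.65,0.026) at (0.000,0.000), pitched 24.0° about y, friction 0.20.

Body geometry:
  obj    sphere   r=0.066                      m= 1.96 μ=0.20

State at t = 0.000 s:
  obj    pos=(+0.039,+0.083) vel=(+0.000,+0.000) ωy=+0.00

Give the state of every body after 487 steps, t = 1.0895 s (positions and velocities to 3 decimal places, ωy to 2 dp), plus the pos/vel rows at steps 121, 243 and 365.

State at t = 1.0895 s:
  obj    pos=(+2.621,-1.066) vel=(+4.739,-2.110) ωy=+78.60

Key-timestep trajectory:
   step    t(s)  obj.x    obj.z    obj.vx   obj.vz 
    121  0.2707   +0.199  +0.012  +1.178  -0.524
    243  0.5436   +0.682  -0.203  +2.365  -1.053
    365  0.8166   +1.489  -0.562  +3.552  -1.582


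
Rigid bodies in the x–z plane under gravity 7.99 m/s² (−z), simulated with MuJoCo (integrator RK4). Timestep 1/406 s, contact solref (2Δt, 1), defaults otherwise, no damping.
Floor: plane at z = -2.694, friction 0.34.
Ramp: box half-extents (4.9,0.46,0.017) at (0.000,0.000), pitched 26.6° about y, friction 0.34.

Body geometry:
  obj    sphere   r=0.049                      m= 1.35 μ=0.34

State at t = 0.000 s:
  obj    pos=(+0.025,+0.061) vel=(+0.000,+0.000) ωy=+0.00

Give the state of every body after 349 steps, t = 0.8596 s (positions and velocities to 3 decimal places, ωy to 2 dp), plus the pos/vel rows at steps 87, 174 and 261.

State at t = 0.8596 s:
  obj    pos=(+0.869,-0.362) vel=(+1.964,-0.984) ωy=+44.83

Key-timestep trajectory:
   step    t(s)  obj.x    obj.z    obj.vx   obj.vz 
     87  0.2143   +0.078  +0.035  +0.490  -0.245
    174  0.4286   +0.235  -0.044  +0.979  -0.490
    261  0.6429   +0.497  -0.175  +1.469  -0.736


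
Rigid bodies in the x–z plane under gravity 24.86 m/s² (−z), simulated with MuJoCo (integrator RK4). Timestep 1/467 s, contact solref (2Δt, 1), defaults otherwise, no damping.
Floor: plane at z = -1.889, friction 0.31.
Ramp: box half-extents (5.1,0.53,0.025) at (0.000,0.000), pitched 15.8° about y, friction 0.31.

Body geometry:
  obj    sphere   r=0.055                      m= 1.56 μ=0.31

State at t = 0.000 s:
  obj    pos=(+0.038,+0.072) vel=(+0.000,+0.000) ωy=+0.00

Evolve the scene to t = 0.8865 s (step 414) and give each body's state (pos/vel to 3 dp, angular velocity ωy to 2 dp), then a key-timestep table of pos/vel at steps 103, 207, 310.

State at t = 0.8865 s:
  obj    pos=(+1.866,-0.445) vel=(+4.124,-1.167) ωy=+77.92

Key-timestep trajectory:
   step    t(s)  obj.x    obj.z    obj.vx   obj.vz 
    103  0.2206   +0.151  +0.040  +1.026  -0.290
    207  0.4433   +0.495  -0.057  +2.062  -0.584
    310  0.6638   +1.063  -0.218  +3.088  -0.874


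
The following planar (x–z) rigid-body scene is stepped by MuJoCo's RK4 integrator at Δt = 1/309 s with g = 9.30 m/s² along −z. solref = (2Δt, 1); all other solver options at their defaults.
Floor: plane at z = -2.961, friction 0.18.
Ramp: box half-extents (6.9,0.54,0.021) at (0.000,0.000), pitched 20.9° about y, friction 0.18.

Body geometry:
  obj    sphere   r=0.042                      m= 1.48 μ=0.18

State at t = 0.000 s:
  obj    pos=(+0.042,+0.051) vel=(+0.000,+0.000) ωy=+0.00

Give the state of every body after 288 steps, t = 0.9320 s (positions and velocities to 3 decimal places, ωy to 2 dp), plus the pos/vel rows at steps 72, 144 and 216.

State at t = 0.9320 s:
  obj    pos=(+1.004,-0.316) vel=(+2.063,-0.788) ωy=+52.58

Key-timestep trajectory:
   step    t(s)  obj.x    obj.z    obj.vx   obj.vz 
     72  0.2330   +0.102  +0.028  +0.516  -0.197
    144  0.4660   +0.283  -0.040  +1.032  -0.394
    216  0.6990   +0.583  -0.155  +1.548  -0.591


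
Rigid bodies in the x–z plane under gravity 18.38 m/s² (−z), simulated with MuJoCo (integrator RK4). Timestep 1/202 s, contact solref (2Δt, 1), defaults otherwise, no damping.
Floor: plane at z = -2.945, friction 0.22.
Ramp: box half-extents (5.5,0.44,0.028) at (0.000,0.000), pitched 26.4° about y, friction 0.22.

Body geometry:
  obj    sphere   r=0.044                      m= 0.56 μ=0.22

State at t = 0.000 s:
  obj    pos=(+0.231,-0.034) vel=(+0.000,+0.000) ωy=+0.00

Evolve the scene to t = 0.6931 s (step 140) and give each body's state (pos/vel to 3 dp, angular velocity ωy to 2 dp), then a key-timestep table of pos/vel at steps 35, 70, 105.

State at t = 0.6931 s:
  obj    pos=(+1.487,-0.658) vel=(+3.624,-1.799) ωy=+91.92

Key-timestep trajectory:
   step    t(s)  obj.x    obj.z    obj.vx   obj.vz 
     35  0.1733   +0.310  -0.073  +0.906  -0.450
     70  0.3465   +0.545  -0.190  +1.812  -0.900
    105  0.5198   +0.937  -0.385  +2.718  -1.349


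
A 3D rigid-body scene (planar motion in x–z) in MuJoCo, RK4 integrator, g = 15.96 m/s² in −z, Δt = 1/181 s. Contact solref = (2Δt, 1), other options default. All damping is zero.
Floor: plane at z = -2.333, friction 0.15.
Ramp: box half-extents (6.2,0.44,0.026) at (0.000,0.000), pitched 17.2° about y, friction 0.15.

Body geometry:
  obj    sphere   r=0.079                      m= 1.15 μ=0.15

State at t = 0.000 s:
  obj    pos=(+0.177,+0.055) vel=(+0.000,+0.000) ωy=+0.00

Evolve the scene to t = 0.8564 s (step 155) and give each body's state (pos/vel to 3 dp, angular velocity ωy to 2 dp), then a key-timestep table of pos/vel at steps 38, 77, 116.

State at t = 0.8564 s:
  obj    pos=(+1.358,-0.310) vel=(+2.758,-0.854) ωy=+36.53

Key-timestep trajectory:
   step    t(s)  obj.x    obj.z    obj.vx   obj.vz 
     38  0.2099   +0.248  +0.033  +0.676  -0.209
     77  0.4254   +0.469  -0.035  +1.370  -0.424
    116  0.6409   +0.839  -0.150  +2.064  -0.639


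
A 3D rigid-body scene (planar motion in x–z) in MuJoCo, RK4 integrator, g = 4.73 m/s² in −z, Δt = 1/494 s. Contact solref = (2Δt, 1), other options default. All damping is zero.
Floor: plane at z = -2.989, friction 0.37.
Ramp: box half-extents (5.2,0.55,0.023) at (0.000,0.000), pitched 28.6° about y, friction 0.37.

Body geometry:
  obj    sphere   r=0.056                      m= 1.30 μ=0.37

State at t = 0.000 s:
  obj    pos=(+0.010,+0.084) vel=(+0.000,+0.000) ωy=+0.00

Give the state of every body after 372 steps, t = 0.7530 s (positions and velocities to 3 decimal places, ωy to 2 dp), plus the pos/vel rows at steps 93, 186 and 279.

State at t = 0.7530 s:
  obj    pos=(+0.413,-0.135) vel=(+1.069,-0.583) ωy=+21.75

Key-timestep trajectory:
   step    t(s)  obj.x    obj.z    obj.vx   obj.vz 
     93  0.1883   +0.035  +0.071  +0.267  -0.146
    186  0.3765   +0.111  +0.030  +0.535  -0.292
    279  0.5648   +0.237  -0.039  +0.802  -0.437


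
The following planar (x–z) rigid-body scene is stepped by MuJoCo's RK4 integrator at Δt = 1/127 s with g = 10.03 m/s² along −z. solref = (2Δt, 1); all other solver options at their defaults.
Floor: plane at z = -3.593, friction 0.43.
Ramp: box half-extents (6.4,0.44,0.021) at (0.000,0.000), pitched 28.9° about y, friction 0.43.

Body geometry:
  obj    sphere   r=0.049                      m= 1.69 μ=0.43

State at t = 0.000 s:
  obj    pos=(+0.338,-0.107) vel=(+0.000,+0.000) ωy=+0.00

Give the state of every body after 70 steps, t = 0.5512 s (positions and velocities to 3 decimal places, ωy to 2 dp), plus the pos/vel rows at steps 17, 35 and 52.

State at t = 0.5512 s:
  obj    pos=(+0.799,-0.361) vel=(+1.671,-0.922) ωy=+38.93

Key-timestep trajectory:
   step    t(s)  obj.x    obj.z    obj.vx   obj.vz 
     17  0.1339   +0.365  -0.122  +0.406  -0.224
     35  0.2756   +0.453  -0.170  +0.835  -0.461
     52  0.4094   +0.592  -0.247  +1.241  -0.685


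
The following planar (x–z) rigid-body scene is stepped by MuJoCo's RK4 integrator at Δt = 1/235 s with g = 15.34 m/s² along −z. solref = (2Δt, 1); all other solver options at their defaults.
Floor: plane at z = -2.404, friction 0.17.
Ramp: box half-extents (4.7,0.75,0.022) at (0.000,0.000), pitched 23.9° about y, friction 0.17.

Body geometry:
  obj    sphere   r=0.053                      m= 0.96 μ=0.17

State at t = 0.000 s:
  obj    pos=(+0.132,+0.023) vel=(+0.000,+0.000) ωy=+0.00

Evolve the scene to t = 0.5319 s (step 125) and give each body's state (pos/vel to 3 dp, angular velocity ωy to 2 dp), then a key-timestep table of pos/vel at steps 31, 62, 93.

State at t = 0.5319 s:
  obj    pos=(+0.706,-0.231) vel=(+2.159,-0.957) ωy=+44.53

Key-timestep trajectory:
   step    t(s)  obj.x    obj.z    obj.vx   obj.vz 
     31  0.1319   +0.168  +0.008  +0.536  -0.237
     62  0.2638   +0.274  -0.039  +1.071  -0.475
     93  0.3957   +0.450  -0.117  +1.606  -0.712


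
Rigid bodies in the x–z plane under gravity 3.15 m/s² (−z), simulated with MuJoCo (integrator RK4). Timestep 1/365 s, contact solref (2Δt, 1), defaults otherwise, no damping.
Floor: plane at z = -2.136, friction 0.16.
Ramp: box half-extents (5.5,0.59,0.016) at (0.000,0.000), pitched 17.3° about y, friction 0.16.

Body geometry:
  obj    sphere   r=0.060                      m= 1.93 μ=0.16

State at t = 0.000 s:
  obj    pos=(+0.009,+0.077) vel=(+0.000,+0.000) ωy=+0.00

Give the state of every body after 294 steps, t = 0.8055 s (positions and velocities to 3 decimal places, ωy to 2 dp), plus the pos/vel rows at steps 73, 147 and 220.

State at t = 0.8055 s:
  obj    pos=(+0.216,+0.012) vel=(+0.515,-0.160) ωy=+8.98

Key-timestep trajectory:
   step    t(s)  obj.x    obj.z    obj.vx   obj.vz 
     73  0.2000   +0.022  +0.073  +0.128  -0.040
    147  0.4027   +0.061  +0.061  +0.257  -0.080
    220  0.6027   +0.125  +0.041  +0.385  -0.120


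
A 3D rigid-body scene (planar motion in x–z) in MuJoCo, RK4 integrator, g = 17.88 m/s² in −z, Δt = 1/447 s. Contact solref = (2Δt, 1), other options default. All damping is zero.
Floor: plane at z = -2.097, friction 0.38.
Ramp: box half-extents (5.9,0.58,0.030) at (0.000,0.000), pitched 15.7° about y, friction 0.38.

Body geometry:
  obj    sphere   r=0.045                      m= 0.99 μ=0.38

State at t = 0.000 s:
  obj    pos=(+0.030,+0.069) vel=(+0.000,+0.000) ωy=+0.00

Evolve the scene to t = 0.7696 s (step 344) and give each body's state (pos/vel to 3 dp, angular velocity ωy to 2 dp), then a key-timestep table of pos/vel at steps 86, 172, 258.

State at t = 0.7696 s:
  obj    pos=(+1.015,-0.207) vel=(+2.560,-0.720) ωy=+59.10

Key-timestep trajectory:
   step    t(s)  obj.x    obj.z    obj.vx   obj.vz 
     86  0.1924   +0.092  +0.052  +0.640  -0.180
    172  0.3848   +0.276  +0.000  +1.280  -0.360
    258  0.5772   +0.584  -0.086  +1.920  -0.540


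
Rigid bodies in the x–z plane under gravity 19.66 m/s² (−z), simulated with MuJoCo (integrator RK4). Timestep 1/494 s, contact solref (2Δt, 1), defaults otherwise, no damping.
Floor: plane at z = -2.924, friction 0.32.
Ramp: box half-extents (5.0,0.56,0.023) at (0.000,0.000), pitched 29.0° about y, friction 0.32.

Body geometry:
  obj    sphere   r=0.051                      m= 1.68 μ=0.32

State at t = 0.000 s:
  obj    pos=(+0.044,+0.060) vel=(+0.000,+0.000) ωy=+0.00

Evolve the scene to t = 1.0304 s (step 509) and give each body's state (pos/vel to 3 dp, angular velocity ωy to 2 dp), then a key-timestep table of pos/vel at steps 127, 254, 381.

State at t = 1.0304 s:
  obj    pos=(+3.205,-1.692) vel=(+6.135,-3.401) ωy=+137.54

Key-timestep trajectory:
   step    t(s)  obj.x    obj.z    obj.vx   obj.vz 
    127  0.2571   +0.241  -0.049  +1.531  -0.849
    254  0.5142   +0.831  -0.376  +3.062  -1.697
    381  0.7713   +1.815  -0.922  +4.593  -2.546


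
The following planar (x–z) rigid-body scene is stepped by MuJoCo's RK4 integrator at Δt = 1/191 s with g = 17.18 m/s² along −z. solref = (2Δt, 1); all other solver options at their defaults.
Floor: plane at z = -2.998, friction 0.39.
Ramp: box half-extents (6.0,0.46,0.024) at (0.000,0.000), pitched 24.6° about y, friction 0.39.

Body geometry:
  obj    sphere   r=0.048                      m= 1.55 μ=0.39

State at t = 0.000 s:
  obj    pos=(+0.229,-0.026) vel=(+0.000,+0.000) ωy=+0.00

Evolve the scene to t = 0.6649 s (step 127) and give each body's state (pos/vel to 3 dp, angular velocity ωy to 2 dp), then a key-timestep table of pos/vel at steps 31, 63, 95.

State at t = 0.6649 s:
  obj    pos=(+1.256,-0.496) vel=(+3.088,-1.414) ωy=+70.75

Key-timestep trajectory:
   step    t(s)  obj.x    obj.z    obj.vx   obj.vz 
     31  0.1623   +0.290  -0.054  +0.754  -0.345
     63  0.3298   +0.482  -0.141  +1.532  -0.701
     95  0.4974   +0.804  -0.289  +2.310  -1.058


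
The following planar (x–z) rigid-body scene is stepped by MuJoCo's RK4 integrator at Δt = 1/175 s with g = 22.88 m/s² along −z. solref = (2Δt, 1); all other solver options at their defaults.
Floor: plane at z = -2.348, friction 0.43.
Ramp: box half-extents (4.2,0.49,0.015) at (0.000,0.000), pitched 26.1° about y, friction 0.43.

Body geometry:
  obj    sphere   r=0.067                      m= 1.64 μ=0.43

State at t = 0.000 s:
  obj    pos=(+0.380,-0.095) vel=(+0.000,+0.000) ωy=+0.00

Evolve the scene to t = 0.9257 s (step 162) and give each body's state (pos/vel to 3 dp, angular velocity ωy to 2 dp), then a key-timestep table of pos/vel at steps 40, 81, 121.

State at t = 0.9257 s:
  obj    pos=(+3.147,-1.450) vel=(+5.977,-2.928) ωy=+99.33

Key-timestep trajectory:
   step    t(s)  obj.x    obj.z    obj.vx   obj.vz 
     40  0.2286   +0.549  -0.178  +1.476  -0.723
     81  0.4629   +1.072  -0.434  +2.989  -1.464
    121  0.6914   +1.924  -0.851  +4.464  -2.187


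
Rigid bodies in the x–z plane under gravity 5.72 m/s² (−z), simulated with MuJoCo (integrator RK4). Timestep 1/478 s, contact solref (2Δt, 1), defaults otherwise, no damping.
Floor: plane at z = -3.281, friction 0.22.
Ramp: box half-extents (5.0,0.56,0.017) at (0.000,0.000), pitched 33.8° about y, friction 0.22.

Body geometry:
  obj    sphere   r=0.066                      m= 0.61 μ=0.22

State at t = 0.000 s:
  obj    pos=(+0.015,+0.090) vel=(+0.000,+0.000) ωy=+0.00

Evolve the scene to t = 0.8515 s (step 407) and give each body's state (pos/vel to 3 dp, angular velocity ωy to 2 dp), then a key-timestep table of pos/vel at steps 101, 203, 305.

State at t = 0.8515 s:
  obj    pos=(+0.700,-0.369) vel=(+1.608,-1.077) ωy=+29.32

Key-timestep trajectory:
   step    t(s)  obj.x    obj.z    obj.vx   obj.vz 
    101  0.2113   +0.057  +0.062  +0.399  -0.267
    203  0.4247   +0.185  -0.024  +0.802  -0.537
    305  0.6381   +0.400  -0.168  +1.205  -0.807


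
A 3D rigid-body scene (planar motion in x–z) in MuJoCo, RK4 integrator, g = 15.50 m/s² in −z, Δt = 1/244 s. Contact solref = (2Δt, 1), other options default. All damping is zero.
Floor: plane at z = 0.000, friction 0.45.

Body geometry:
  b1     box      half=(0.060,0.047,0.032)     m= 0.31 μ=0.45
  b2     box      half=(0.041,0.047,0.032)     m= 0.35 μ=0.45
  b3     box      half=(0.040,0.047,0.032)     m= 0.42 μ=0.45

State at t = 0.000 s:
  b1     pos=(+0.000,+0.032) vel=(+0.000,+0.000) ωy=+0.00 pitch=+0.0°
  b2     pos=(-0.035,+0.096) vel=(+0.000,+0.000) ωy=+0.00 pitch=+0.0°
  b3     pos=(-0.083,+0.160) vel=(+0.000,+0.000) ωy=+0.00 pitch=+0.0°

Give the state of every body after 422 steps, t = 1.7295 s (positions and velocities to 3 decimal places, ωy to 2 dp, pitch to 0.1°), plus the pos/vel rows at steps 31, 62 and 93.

State at t = 1.7295 s:
  b1     pos=(+0.000,+0.032) vel=(+0.000,+0.000) ωy=+0.00 pitch=+0.0°
  b2     pos=(-0.034,+0.096) vel=(+0.000,+0.000) ωy=+0.00 pitch=+0.0°
  b3     pos=(-0.107,+0.040) vel=(+0.000,+0.000) ωy=+0.00 pitch=-90.0°

Key-timestep trajectory:
   step    t(s)  b1.x    b1.z    b1.vx   b1.vz   b2.x    b2.z    b2.vx   b2.vz   b3.x    b3.z    b3.vx   b3.vz 
     31  0.1270   +0.000  +0.032  +0.000  +0.000   -0.035  +0.096  +0.001  +0.000   -0.100  +0.150  -0.288  -0.310
     62  0.2541   +0.000  +0.032  +0.000  +0.000   -0.035  +0.096  +0.000  +0.000   -0.133  +0.049  -0.038  +0.133
     93  0.3811   +0.000  +0.032  +0.000  +0.000   -0.035  +0.096  +0.000  +0.000   -0.124  +0.048  +0.234  -0.080


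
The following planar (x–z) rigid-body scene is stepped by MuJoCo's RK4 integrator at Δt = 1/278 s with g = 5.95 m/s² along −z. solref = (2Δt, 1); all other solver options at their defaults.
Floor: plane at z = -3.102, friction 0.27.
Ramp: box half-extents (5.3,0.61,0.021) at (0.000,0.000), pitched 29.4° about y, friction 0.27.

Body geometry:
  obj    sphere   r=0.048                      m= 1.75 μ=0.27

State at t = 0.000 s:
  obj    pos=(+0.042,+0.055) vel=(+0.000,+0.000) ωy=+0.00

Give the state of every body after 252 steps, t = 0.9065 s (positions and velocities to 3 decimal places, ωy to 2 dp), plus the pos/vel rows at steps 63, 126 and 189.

State at t = 0.9065 s:
  obj    pos=(+0.789,-0.365) vel=(+1.648,-0.928) ωy=+39.39

Key-timestep trajectory:
   step    t(s)  obj.x    obj.z    obj.vx   obj.vz 
     63  0.2266   +0.089  +0.029  +0.412  -0.232
    126  0.4532   +0.229  -0.050  +0.824  -0.464
    189  0.6799   +0.462  -0.181  +1.236  -0.696


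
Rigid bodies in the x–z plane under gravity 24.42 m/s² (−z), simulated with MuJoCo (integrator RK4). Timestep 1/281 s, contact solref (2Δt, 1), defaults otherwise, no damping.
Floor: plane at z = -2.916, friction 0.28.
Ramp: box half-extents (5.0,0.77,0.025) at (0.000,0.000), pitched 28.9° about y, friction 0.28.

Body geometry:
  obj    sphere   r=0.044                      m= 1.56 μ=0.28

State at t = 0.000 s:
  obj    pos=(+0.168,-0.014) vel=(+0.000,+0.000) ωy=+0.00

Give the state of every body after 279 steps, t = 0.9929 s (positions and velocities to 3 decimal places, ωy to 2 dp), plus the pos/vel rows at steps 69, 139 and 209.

State at t = 0.9929 s:
  obj    pos=(+3.806,-2.022) vel=(+7.328,-4.045) ωy=+190.20

Key-timestep trajectory:
   step    t(s)  obj.x    obj.z    obj.vx   obj.vz 
     69  0.2456   +0.391  -0.137  +1.813  -1.001
    139  0.4947   +1.071  -0.512  +3.651  -2.015
    209  0.7438   +2.210  -1.141  +5.489  -3.030


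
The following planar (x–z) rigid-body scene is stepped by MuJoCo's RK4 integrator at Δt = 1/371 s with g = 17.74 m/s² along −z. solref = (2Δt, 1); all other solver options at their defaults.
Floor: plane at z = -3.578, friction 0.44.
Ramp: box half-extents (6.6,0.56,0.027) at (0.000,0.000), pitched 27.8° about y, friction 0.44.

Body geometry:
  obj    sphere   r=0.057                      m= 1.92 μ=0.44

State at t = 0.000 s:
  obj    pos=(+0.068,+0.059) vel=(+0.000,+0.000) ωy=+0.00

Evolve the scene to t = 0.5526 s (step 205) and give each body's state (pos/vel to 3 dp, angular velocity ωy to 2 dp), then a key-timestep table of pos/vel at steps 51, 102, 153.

State at t = 0.5526 s:
  obj    pos=(+0.866,-0.362) vel=(+2.889,-1.523) ωy=+57.28

Key-timestep trajectory:
   step    t(s)  obj.x    obj.z    obj.vx   obj.vz 
     51  0.1375   +0.117  +0.033  +0.719  -0.379
    102  0.2749   +0.266  -0.045  +1.437  -0.758
    153  0.4124   +0.513  -0.175  +2.156  -1.137


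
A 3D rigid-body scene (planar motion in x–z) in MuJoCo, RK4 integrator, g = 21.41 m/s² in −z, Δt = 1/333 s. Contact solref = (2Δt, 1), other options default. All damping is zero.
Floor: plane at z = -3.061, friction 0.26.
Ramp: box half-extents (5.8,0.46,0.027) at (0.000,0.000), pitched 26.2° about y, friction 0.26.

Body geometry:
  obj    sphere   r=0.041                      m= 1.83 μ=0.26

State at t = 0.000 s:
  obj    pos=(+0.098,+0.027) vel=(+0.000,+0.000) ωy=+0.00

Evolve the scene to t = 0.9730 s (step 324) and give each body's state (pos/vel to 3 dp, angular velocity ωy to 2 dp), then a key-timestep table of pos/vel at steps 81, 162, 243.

State at t = 0.9730 s:
  obj    pos=(+2.966,-1.384) vel=(+5.894,-2.900) ωy=+160.21

Key-timestep trajectory:
   step    t(s)  obj.x    obj.z    obj.vx   obj.vz 
     81  0.2432   +0.277  -0.061  +1.474  -0.725
    162  0.4865   +0.815  -0.325  +2.947  -1.450
    243  0.7297   +1.711  -0.766  +4.421  -2.175


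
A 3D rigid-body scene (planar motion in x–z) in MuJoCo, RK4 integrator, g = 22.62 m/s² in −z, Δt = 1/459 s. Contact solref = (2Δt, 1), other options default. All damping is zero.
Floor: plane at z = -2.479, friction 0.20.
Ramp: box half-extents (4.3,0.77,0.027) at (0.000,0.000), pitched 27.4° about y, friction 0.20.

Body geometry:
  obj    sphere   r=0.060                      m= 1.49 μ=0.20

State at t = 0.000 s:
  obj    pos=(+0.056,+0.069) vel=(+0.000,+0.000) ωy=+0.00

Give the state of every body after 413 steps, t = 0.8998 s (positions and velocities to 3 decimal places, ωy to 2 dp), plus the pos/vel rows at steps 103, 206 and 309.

State at t = 0.8998 s:
  obj    pos=(+2.729,-1.316) vel=(+5.940,-3.079) ωy=+111.49

Key-timestep trajectory:
   step    t(s)  obj.x    obj.z    obj.vx   obj.vz 
    103  0.2244   +0.222  -0.017  +1.482  -0.768
    206  0.4488   +0.721  -0.276  +2.963  -1.536
    309  0.6732   +1.552  -0.707  +4.444  -2.304


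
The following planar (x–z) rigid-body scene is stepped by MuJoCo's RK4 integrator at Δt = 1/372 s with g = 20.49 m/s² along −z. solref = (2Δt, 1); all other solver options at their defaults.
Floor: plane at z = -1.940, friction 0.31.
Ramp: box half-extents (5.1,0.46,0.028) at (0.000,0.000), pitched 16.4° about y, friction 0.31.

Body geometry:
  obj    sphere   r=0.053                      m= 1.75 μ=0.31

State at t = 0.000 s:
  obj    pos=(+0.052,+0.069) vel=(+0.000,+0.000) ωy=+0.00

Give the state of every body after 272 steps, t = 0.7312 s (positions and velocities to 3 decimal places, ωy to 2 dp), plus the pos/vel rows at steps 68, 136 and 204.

State at t = 0.7312 s:
  obj    pos=(+1.112,-0.243) vel=(+2.899,-0.853) ωy=+57.00

Key-timestep trajectory:
   step    t(s)  obj.x    obj.z    obj.vx   obj.vz 
     68  0.1828   +0.118  +0.050  +0.725  -0.213
    136  0.3656   +0.317  -0.009  +1.449  -0.427
    204  0.5484   +0.648  -0.106  +2.174  -0.640


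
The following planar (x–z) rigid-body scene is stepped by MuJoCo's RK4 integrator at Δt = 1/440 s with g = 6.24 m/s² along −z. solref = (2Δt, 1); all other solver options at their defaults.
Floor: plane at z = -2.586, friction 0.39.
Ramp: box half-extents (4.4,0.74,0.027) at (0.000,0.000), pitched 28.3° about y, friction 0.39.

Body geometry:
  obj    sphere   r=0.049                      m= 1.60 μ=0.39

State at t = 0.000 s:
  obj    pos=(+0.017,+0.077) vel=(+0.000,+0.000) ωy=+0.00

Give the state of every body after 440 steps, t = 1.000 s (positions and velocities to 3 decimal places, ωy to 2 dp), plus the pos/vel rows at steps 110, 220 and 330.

State at t = 1.000 s:
  obj    pos=(+0.947,-0.424) vel=(+1.861,-1.002) ωy=+43.12

Key-timestep trajectory:
   step    t(s)  obj.x    obj.z    obj.vx   obj.vz 
    110  0.2500   +0.075  +0.046  +0.465  -0.250
    220  0.5000   +0.250  -0.048  +0.930  -0.501
    330  0.7500   +0.540  -0.205  +1.395  -0.751


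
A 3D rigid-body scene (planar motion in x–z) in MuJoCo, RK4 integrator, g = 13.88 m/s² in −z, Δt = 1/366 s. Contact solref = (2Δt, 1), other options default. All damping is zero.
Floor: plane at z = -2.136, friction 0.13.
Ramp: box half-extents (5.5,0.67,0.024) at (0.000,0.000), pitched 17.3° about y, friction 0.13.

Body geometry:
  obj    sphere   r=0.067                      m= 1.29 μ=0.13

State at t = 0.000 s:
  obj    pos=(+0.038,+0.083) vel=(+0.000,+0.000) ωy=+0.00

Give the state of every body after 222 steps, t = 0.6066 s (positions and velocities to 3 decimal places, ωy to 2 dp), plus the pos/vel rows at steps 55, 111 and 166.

State at t = 0.6066 s:
  obj    pos=(+0.556,-0.078) vel=(+1.708,-0.532) ωy=+26.68

Key-timestep trajectory:
   step    t(s)  obj.x    obj.z    obj.vx   obj.vz 
     55  0.1503   +0.070  +0.074  +0.423  -0.132
    111  0.3033   +0.168  +0.043  +0.854  -0.266
    166  0.4536   +0.328  -0.007  +1.277  -0.398


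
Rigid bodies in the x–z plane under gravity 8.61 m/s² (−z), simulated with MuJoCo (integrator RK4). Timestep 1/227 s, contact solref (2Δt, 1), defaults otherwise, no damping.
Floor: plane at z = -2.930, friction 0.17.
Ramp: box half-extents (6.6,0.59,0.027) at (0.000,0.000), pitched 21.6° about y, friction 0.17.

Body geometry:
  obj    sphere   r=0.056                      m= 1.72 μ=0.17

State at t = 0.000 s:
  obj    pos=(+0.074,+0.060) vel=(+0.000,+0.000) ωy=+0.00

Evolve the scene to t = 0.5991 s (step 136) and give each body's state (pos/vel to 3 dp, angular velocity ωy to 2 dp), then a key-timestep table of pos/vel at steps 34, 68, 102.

State at t = 0.5991 s:
  obj    pos=(+0.452,-0.090) vel=(+1.261,-0.499) ωy=+24.21

Key-timestep trajectory:
   step    t(s)  obj.x    obj.z    obj.vx   obj.vz 
     34  0.1498   +0.098  +0.051  +0.315  -0.125
     68  0.2996   +0.168  +0.023  +0.631  -0.250
    102  0.4493   +0.287  -0.024  +0.946  -0.375
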